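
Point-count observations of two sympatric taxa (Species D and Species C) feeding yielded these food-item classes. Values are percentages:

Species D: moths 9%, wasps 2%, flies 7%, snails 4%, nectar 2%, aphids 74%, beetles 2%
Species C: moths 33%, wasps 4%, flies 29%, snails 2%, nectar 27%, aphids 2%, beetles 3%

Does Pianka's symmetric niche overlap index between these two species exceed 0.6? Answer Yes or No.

No

Convert percentages to proportions (divide by 100).
Σ p₁ᵢp₂ᵢ = 0.0297 + 0.0008 + 0.0203 + 0.0008 + 0.0054 + 0.0148 + 0.0006 = 0.0724
Σp_1ᵢ² = 0.09² + 0.02² + 0.07² + 0.04² + 0.02² + 0.74² + 0.02² = 0.0081 + 0.0004 + 0.0049 + 0.0016 + 0.0004 + 0.5476 + 0.0004 = 0.5634
Σp_2ᵢ² = 0.33² + 0.04² + 0.29² + 0.02² + 0.27² + 0.02² + 0.03² = 0.1089 + 0.0016 + 0.0841 + 0.0004 + 0.0729 + 0.0004 + 0.0009 = 0.2692
O = 0.0724 / √(0.5634 × 0.2692) = 0.0724 / 0.38944 = 0.1859
O = 0.1859 < 0.6 → No.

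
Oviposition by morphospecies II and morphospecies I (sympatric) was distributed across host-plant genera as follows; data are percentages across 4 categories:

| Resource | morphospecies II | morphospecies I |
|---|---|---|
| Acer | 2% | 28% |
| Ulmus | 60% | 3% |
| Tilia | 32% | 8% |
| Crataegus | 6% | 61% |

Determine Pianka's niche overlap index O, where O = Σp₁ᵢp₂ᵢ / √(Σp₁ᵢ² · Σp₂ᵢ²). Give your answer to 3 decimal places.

0.186

Convert percentages to proportions (divide by 100).
Σ p₁ᵢp₂ᵢ = 0.0056 + 0.0180 + 0.0256 + 0.0366 = 0.0858
Σp_1ᵢ² = 0.02² + 0.60² + 0.32² + 0.06² = 0.0004 + 0.3600 + 0.1024 + 0.0036 = 0.4664
Σp_2ᵢ² = 0.28² + 0.03² + 0.08² + 0.61² = 0.0784 + 0.0009 + 0.0064 + 0.3721 = 0.4578
O = 0.0858 / √(0.4664 × 0.4578) = 0.0858 / 0.462080 = 0.18568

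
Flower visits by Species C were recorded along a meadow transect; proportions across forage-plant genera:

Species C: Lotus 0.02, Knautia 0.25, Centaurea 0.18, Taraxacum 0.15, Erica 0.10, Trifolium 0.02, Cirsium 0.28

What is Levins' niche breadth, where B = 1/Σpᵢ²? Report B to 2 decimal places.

Σpᵢ² = 0.02² + 0.25² + 0.18² + 0.15² + 0.10² + 0.02² + 0.28² = 0.0004 + 0.0625 + 0.0324 + 0.0225 + 0.0100 + 0.0004 + 0.0784 = 0.2066
B = 1 / 0.2066 = 4.8403

4.84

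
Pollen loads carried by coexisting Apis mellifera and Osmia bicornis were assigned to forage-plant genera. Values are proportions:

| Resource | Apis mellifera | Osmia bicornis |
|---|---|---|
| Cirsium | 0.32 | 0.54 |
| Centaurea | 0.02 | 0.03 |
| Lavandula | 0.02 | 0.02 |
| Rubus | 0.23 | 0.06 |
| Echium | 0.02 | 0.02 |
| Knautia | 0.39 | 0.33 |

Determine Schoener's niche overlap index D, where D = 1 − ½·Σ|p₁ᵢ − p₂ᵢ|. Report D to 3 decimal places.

0.770

Σ|p₁ᵢ − p₂ᵢ| = 0.22 + 0.01 + 0.00 + 0.17 + 0.00 + 0.06 = 0.46
D = 1 − ½ × 0.46 = 1 − 0.230 = 0.77000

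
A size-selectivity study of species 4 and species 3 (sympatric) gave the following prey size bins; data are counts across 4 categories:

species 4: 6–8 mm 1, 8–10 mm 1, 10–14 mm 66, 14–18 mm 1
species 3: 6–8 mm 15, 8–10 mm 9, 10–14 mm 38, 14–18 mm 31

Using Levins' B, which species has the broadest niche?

species 3

Proportions for species 4 (n=69): 1/69=0.0145, 1/69=0.0145, 66/69=0.9565, 1/69=0.0145
Proportions for species 3 (n=93): 15/93=0.1613, 9/93=0.0968, 38/93=0.4086, 31/93=0.3333
Σp_4ᵢ² = 0.0145² + 0.0145² + 0.9565² + 0.0145² = 0.000210 + 0.000210 + 0.914892 + 0.000210 = 0.915522
B_4 = 1 / 0.915522 = 1.0923
Σp_3ᵢ² = 0.1613² + 0.0968² + 0.4086² + 0.3333² = 0.026018 + 0.009370 + 0.166954 + 0.111089 = 0.313431
B_3 = 1 / 0.313431 = 3.1905
Highest B → broadest niche (most generalist): species 3 (B = 3.19).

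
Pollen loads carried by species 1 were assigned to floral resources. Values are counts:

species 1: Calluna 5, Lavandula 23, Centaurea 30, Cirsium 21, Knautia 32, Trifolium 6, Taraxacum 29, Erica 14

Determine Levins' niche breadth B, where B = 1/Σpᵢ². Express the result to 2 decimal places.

Proportions for species 1 (n=160): 5/160=0.0313, 23/160=0.1438, 30/160=0.1875, 21/160=0.1313, 32/160=0.2000, 6/160=0.0375, 29/160=0.1813, 14/160=0.0875
Σpᵢ² = 0.0313² + 0.1438² + 0.1875² + 0.1313² + 0.2000² + 0.0375² + 0.1813² + 0.0875² = 0.000980 + 0.020678 + 0.035156 + 0.017240 + 0.040000 + 0.001406 + 0.032870 + 0.007656 = 0.155986
B = 1 / 0.155986 = 6.4108

6.41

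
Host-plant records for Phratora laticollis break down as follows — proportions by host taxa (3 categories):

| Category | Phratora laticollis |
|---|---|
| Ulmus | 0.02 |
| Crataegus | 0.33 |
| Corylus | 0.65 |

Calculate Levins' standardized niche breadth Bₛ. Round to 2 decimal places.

Σpᵢ² = 0.02² + 0.33² + 0.65² = 0.0004 + 0.1089 + 0.4225 = 0.5318
B = 1 / 0.5318 = 1.8804
Bₛ = (B − 1)/(n − 1) = (1.8804 − 1)/(3 − 1) = 0.8804/2 = 0.4402

0.44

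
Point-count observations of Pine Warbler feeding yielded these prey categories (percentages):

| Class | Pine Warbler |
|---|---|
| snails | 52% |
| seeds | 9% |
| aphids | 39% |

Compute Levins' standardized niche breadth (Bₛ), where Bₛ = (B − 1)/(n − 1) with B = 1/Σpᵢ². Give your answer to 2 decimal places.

0.66

Convert percentages to proportions (divide by 100).
Σpᵢ² = 0.52² + 0.09² + 0.39² = 0.2704 + 0.0081 + 0.1521 = 0.4306
B = 1 / 0.4306 = 2.3223
Bₛ = (B − 1)/(n − 1) = (2.3223 − 1)/(3 − 1) = 1.3223/2 = 0.6612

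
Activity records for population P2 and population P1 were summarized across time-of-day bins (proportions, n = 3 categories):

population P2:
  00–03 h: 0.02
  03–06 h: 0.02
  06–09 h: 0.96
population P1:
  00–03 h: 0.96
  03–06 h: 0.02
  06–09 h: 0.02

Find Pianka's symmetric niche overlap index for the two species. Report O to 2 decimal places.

0.04

Σ p₁ᵢp₂ᵢ = 0.0192 + 0.0004 + 0.0192 = 0.0388
Σp_1ᵢ² = 0.02² + 0.02² + 0.96² = 0.0004 + 0.0004 + 0.9216 = 0.9224
Σp_2ᵢ² = 0.96² + 0.02² + 0.02² = 0.9216 + 0.0004 + 0.0004 = 0.9224
O = 0.0388 / √(0.9224 × 0.9224) = 0.0388 / 0.92240 = 0.0421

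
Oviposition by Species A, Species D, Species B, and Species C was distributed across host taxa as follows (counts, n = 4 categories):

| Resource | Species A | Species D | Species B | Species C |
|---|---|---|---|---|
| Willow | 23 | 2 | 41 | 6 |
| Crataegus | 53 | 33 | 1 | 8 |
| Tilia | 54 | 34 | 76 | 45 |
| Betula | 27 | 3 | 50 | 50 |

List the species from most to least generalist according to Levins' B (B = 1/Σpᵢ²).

Species A > Species B > Species C > Species D

Proportions for Species A (n=157): 23/157=0.1465, 53/157=0.3376, 54/157=0.3439, 27/157=0.1720
Proportions for Species D (n=72): 2/72=0.0278, 33/72=0.4583, 34/72=0.4722, 3/72=0.0417
Proportions for Species B (n=168): 41/168=0.2440, 1/168=0.0060, 76/168=0.4524, 50/168=0.2976
Proportions for Species C (n=109): 6/109=0.0550, 8/109=0.0734, 45/109=0.4128, 50/109=0.4587
Σp_Aᵢ² = 0.1465² + 0.3376² + 0.3439² + 0.1720² = 0.021462 + 0.113974 + 0.118267 + 0.029584 = 0.283287
B_A = 1 / 0.283287 = 3.5300
Σp_Dᵢ² = 0.0278² + 0.4583² + 0.4722² + 0.0417² = 0.000773 + 0.210039 + 0.222973 + 0.001739 = 0.435524
B_D = 1 / 0.435524 = 2.2961
Σp_Bᵢ² = 0.2440² + 0.0060² + 0.4524² + 0.2976² = 0.059536 + 0.000036 + 0.204666 + 0.088566 = 0.352804
B_B = 1 / 0.352804 = 2.8344
Σp_Cᵢ² = 0.0550² + 0.0734² + 0.4128² + 0.4587² = 0.003025 + 0.005388 + 0.170404 + 0.210406 = 0.389223
B_C = 1 / 0.389223 = 2.5692
Ranking by B (broadest → narrowest): Species A (3.53) > Species B (2.83) > Species C (2.57) > Species D (2.30)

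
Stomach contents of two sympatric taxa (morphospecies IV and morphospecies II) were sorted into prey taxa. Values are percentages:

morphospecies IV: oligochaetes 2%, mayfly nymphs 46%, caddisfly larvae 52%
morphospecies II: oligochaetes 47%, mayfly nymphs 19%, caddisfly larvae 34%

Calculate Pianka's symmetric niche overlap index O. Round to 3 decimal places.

0.645

Convert percentages to proportions (divide by 100).
Σ p₁ᵢp₂ᵢ = 0.0094 + 0.0874 + 0.1768 = 0.2736
Σp_1ᵢ² = 0.02² + 0.46² + 0.52² = 0.0004 + 0.2116 + 0.2704 = 0.4824
Σp_2ᵢ² = 0.47² + 0.19² + 0.34² = 0.2209 + 0.0361 + 0.1156 = 0.3726
O = 0.2736 / √(0.4824 × 0.3726) = 0.2736 / 0.423960 = 0.64534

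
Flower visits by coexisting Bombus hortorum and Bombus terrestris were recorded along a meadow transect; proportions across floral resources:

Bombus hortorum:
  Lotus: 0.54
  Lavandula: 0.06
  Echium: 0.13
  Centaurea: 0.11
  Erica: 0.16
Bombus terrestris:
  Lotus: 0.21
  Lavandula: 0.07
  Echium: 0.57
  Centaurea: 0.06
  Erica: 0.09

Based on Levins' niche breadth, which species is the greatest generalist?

Σp_hortᵢ² = 0.54² + 0.06² + 0.13² + 0.11² + 0.16² = 0.2916 + 0.0036 + 0.0169 + 0.0121 + 0.0256 = 0.3498
B_hort = 1 / 0.3498 = 2.8588
Σp_terrᵢ² = 0.21² + 0.07² + 0.57² + 0.06² + 0.09² = 0.0441 + 0.0049 + 0.3249 + 0.0036 + 0.0081 = 0.3856
B_terr = 1 / 0.3856 = 2.5934
Highest B → broadest niche (most generalist): Bombus hortorum (B = 2.86).

Bombus hortorum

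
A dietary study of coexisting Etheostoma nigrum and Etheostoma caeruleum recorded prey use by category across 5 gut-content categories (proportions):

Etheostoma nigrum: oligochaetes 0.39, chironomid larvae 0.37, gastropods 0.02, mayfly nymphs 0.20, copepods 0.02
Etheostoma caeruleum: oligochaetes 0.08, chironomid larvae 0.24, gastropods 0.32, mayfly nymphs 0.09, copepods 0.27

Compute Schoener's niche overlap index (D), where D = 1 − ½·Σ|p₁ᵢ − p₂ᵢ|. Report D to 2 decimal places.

0.45

Σ|p₁ᵢ − p₂ᵢ| = 0.31 + 0.13 + 0.30 + 0.11 + 0.25 = 1.10
D = 1 − ½ × 1.10 = 1 − 0.550 = 0.4500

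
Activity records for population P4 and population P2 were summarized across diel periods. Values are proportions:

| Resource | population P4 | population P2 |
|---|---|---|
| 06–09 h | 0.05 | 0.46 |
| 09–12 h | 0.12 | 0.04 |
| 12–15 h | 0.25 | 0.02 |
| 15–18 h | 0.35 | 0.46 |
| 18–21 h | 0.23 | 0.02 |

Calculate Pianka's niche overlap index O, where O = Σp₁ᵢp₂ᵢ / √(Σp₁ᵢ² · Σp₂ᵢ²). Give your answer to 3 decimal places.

0.602

Σ p₁ᵢp₂ᵢ = 0.0230 + 0.0048 + 0.0050 + 0.1610 + 0.0046 = 0.1984
Σp_1ᵢ² = 0.05² + 0.12² + 0.25² + 0.35² + 0.23² = 0.0025 + 0.0144 + 0.0625 + 0.1225 + 0.0529 = 0.2548
Σp_2ᵢ² = 0.46² + 0.04² + 0.02² + 0.46² + 0.02² = 0.2116 + 0.0016 + 0.0004 + 0.2116 + 0.0004 = 0.4256
O = 0.1984 / √(0.2548 × 0.4256) = 0.1984 / 0.329307 = 0.60248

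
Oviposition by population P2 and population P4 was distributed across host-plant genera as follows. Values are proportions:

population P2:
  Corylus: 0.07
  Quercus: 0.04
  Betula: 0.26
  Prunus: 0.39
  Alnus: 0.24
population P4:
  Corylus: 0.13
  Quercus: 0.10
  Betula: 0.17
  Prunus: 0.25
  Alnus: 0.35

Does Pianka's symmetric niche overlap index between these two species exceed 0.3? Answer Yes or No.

Yes

Σ p₁ᵢp₂ᵢ = 0.0091 + 0.0040 + 0.0442 + 0.0975 + 0.0840 = 0.2388
Σp_1ᵢ² = 0.07² + 0.04² + 0.26² + 0.39² + 0.24² = 0.0049 + 0.0016 + 0.0676 + 0.1521 + 0.0576 = 0.2838
Σp_2ᵢ² = 0.13² + 0.10² + 0.17² + 0.25² + 0.35² = 0.0169 + 0.0100 + 0.0289 + 0.0625 + 0.1225 = 0.2408
O = 0.2388 / √(0.2838 × 0.2408) = 0.2388 / 0.26142 = 0.9135
O = 0.9135 > 0.3 → Yes.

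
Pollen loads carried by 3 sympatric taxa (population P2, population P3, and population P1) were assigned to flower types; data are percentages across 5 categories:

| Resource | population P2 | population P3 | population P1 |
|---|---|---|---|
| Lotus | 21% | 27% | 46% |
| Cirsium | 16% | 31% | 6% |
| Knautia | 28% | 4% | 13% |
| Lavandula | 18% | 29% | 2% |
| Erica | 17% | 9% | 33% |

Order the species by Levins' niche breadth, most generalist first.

Convert percentages to proportions (divide by 100).
Σp_P2ᵢ² = 0.21² + 0.16² + 0.28² + 0.18² + 0.17² = 0.0441 + 0.0256 + 0.0784 + 0.0324 + 0.0289 = 0.2094
B_P2 = 1 / 0.2094 = 4.7755
Σp_P3ᵢ² = 0.27² + 0.31² + 0.04² + 0.29² + 0.09² = 0.0729 + 0.0961 + 0.0016 + 0.0841 + 0.0081 = 0.2628
B_P3 = 1 / 0.2628 = 3.8052
Σp_P1ᵢ² = 0.46² + 0.06² + 0.13² + 0.02² + 0.33² = 0.2116 + 0.0036 + 0.0169 + 0.0004 + 0.1089 = 0.3414
B_P1 = 1 / 0.3414 = 2.9291
Ranking by B (broadest → narrowest): population P2 (4.78) > population P3 (3.81) > population P1 (2.93)

population P2 > population P3 > population P1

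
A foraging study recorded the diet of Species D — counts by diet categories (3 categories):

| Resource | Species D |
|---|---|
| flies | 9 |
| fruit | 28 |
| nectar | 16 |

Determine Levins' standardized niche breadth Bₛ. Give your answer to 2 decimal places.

0.75

Proportions for Species D (n=53): 9/53=0.1698, 28/53=0.5283, 16/53=0.3019
Σpᵢ² = 0.1698² + 0.5283² + 0.3019² = 0.028832 + 0.279101 + 0.091144 = 0.399077
B = 1 / 0.399077 = 2.5058
Bₛ = (B − 1)/(n − 1) = (2.5058 − 1)/(3 − 1) = 1.5058/2 = 0.7529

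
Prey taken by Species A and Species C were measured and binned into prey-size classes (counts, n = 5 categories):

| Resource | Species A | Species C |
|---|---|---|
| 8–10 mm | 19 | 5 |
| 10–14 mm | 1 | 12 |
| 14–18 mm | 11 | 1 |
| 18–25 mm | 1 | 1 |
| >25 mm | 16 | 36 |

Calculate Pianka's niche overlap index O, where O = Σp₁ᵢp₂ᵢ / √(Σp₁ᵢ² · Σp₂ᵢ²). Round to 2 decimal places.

0.67

Proportions for Species A (n=48): 19/48=0.3958, 1/48=0.0208, 11/48=0.2292, 1/48=0.0208, 16/48=0.3333
Proportions for Species C (n=55): 5/55=0.0909, 12/55=0.2182, 1/55=0.0182, 1/55=0.0182, 36/55=0.6545
Σ p₁ᵢp₂ᵢ = 0.035978 + 0.004539 + 0.004171 + 0.000379 + 0.218145 = 0.263212
Σp_1ᵢ² = 0.3958² + 0.0208² + 0.2292² + 0.0208² + 0.3333² = 0.156658 + 0.000433 + 0.052533 + 0.000433 + 0.111089 = 0.321146
Σp_2ᵢ² = 0.0909² + 0.2182² + 0.0182² + 0.0182² + 0.6545² = 0.008263 + 0.047611 + 0.000331 + 0.000331 + 0.428370 = 0.484906
O = 0.263212 / √(0.321146 × 0.484906) = 0.263212 / 0.3946209 = 0.6670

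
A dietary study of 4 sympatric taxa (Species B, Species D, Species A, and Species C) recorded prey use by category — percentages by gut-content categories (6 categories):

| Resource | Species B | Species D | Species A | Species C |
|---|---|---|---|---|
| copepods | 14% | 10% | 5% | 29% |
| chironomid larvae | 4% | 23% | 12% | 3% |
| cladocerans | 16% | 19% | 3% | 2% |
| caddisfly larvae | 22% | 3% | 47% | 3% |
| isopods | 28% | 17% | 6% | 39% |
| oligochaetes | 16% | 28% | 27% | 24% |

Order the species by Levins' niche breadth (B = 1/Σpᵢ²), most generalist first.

Convert percentages to proportions (divide by 100).
Σp_Bᵢ² = 0.14² + 0.04² + 0.16² + 0.22² + 0.28² + 0.16² = 0.0196 + 0.0016 + 0.0256 + 0.0484 + 0.0784 + 0.0256 = 0.1992
B_B = 1 / 0.1992 = 5.0201
Σp_Dᵢ² = 0.10² + 0.23² + 0.19² + 0.03² + 0.17² + 0.28² = 0.0100 + 0.0529 + 0.0361 + 0.0009 + 0.0289 + 0.0784 = 0.2072
B_D = 1 / 0.2072 = 4.8263
Σp_Aᵢ² = 0.05² + 0.12² + 0.03² + 0.47² + 0.06² + 0.27² = 0.0025 + 0.0144 + 0.0009 + 0.2209 + 0.0036 + 0.0729 = 0.3152
B_A = 1 / 0.3152 = 3.1726
Σp_Cᵢ² = 0.29² + 0.03² + 0.02² + 0.03² + 0.39² + 0.24² = 0.0841 + 0.0009 + 0.0004 + 0.0009 + 0.1521 + 0.0576 = 0.2960
B_C = 1 / 0.2960 = 3.3784
Ranking by B (broadest → narrowest): Species B (5.02) > Species D (4.83) > Species C (3.38) > Species A (3.17)

Species B > Species D > Species C > Species A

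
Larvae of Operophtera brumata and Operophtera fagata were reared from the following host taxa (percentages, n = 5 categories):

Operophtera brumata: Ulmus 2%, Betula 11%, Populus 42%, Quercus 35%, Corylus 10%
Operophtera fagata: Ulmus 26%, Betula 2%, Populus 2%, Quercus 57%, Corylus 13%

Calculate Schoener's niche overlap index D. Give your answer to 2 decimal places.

Convert percentages to proportions (divide by 100).
Σ|p₁ᵢ − p₂ᵢ| = 0.24 + 0.09 + 0.40 + 0.22 + 0.03 = 0.98
D = 1 − ½ × 0.98 = 1 − 0.490 = 0.5100

0.51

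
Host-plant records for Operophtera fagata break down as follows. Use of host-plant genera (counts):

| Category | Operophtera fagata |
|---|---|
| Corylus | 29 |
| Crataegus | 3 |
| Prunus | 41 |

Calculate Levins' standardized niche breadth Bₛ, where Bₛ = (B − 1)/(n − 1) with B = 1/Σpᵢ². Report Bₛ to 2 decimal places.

Proportions for Operophtera fagata (n=73): 29/73=0.3973, 3/73=0.0411, 41/73=0.5616
Σpᵢ² = 0.3973² + 0.0411² + 0.5616² = 0.157847 + 0.001689 + 0.315395 = 0.474931
B = 1 / 0.474931 = 2.1056
Bₛ = (B − 1)/(n − 1) = (2.1056 − 1)/(3 − 1) = 1.1056/2 = 0.5528

0.55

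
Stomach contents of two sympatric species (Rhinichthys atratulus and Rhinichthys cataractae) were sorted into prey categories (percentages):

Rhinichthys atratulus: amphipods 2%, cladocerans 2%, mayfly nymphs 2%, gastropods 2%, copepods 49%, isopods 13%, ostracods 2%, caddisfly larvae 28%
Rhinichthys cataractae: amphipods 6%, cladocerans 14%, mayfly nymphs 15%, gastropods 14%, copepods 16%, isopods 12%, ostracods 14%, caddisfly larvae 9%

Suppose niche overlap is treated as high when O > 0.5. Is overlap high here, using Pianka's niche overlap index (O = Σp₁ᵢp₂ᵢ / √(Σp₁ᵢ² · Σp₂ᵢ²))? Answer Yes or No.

Convert percentages to proportions (divide by 100).
Σ p₁ᵢp₂ᵢ = 0.0012 + 0.0028 + 0.0030 + 0.0028 + 0.0784 + 0.0156 + 0.0028 + 0.0252 = 0.1318
Σp_1ᵢ² = 0.02² + 0.02² + 0.02² + 0.02² + 0.49² + 0.13² + 0.02² + 0.28² = 0.0004 + 0.0004 + 0.0004 + 0.0004 + 0.2401 + 0.0169 + 0.0004 + 0.0784 = 0.3374
Σp_2ᵢ² = 0.06² + 0.14² + 0.15² + 0.14² + 0.16² + 0.12² + 0.14² + 0.09² = 0.0036 + 0.0196 + 0.0225 + 0.0196 + 0.0256 + 0.0144 + 0.0196 + 0.0081 = 0.1330
O = 0.1318 / √(0.3374 × 0.1330) = 0.1318 / 0.21184 = 0.6222
O = 0.6222 > 0.5 → Yes.

Yes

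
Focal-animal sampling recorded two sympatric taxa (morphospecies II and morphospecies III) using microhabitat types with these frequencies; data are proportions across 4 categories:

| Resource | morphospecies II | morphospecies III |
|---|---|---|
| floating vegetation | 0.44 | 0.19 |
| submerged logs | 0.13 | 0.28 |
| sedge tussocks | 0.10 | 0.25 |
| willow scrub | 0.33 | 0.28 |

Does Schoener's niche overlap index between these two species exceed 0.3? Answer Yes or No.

Σ|p₁ᵢ − p₂ᵢ| = 0.25 + 0.15 + 0.15 + 0.05 = 0.60
D = 1 − ½ × 0.60 = 1 − 0.300 = 0.7000
D = 0.7000 > 0.3 → Yes.

Yes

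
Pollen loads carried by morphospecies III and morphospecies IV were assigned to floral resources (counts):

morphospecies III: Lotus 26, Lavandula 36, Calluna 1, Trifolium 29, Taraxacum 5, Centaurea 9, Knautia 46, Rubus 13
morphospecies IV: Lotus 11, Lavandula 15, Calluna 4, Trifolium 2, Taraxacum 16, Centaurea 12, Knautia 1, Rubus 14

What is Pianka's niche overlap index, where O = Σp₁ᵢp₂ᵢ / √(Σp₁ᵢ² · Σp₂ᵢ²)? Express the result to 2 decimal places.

Proportions for morphospecies III (n=165): 26/165=0.1576, 36/165=0.2182, 1/165=0.0061, 29/165=0.1758, 5/165=0.0303, 9/165=0.0545, 46/165=0.2788, 13/165=0.0788
Proportions for morphospecies IV (n=75): 11/75=0.1467, 15/75=0.2000, 4/75=0.0533, 2/75=0.0267, 16/75=0.2133, 12/75=0.1600, 1/75=0.0133, 14/75=0.1867
Σ p₁ᵢp₂ᵢ = 0.023120 + 0.043640 + 0.000325 + 0.004694 + 0.006463 + 0.008720 + 0.003708 + 0.014712 = 0.105382
Σp_1ᵢ² = 0.1576² + 0.2182² + 0.0061² + 0.1758² + 0.0303² + 0.0545² + 0.2788² + 0.0788² = 0.024838 + 0.047611 + 0.000037 + 0.030906 + 0.000918 + 0.002970 + 0.077729 + 0.006209 = 0.191218
Σp_2ᵢ² = 0.1467² + 0.2000² + 0.0533² + 0.0267² + 0.2133² + 0.1600² + 0.0133² + 0.1867² = 0.021521 + 0.040000 + 0.002841 + 0.000713 + 0.045497 + 0.025600 + 0.000177 + 0.034857 = 0.171206
O = 0.105382 / √(0.191218 × 0.171206) = 0.105382 / 0.1809355 = 0.5824

0.58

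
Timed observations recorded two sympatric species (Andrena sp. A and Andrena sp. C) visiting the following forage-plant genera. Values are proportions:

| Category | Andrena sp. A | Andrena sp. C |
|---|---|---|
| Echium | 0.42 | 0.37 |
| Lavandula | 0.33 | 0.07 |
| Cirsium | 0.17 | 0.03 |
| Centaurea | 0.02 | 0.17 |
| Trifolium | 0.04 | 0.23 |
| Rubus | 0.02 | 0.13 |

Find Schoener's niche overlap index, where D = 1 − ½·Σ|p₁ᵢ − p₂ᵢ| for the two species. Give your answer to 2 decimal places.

0.55

Σ|p₁ᵢ − p₂ᵢ| = 0.05 + 0.26 + 0.14 + 0.15 + 0.19 + 0.11 = 0.90
D = 1 − ½ × 0.90 = 1 − 0.450 = 0.5500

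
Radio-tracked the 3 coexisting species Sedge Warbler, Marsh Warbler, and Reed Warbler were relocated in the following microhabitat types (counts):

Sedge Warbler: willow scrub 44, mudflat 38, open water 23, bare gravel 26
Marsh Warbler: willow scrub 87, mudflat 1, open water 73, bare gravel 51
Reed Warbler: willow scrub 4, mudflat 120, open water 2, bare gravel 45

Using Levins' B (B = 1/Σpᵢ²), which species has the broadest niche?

Sedge Warbler

Proportions for Sedge Warbler (n=131): 44/131=0.3359, 38/131=0.2901, 23/131=0.1756, 26/131=0.1985
Proportions for Marsh Warbler (n=212): 87/212=0.4104, 1/212=0.0047, 73/212=0.3443, 51/212=0.2406
Proportions for Reed Warbler (n=171): 4/171=0.0234, 120/171=0.7018, 2/171=0.0117, 45/171=0.2632
Σp_Sedgᵢ² = 0.3359² + 0.2901² + 0.1756² + 0.1985² = 0.112829 + 0.084158 + 0.030835 + 0.039402 = 0.267224
B_Sedg = 1 / 0.267224 = 3.7422
Σp_Marsᵢ² = 0.4104² + 0.0047² + 0.3443² + 0.2406² = 0.168428 + 0.000022 + 0.118542 + 0.057888 = 0.344880
B_Mars = 1 / 0.344880 = 2.8996
Σp_Reedᵢ² = 0.0234² + 0.7018² + 0.0117² + 0.2632² = 0.000548 + 0.492523 + 0.000137 + 0.069274 = 0.562482
B_Reed = 1 / 0.562482 = 1.7778
Highest B → broadest niche (most generalist): Sedge Warbler (B = 3.74).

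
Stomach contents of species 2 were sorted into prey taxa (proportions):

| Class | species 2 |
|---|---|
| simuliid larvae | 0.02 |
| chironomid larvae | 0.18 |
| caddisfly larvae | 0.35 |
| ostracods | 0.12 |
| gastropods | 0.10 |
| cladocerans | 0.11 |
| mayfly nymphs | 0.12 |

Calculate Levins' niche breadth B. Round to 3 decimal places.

Σpᵢ² = 0.02² + 0.18² + 0.35² + 0.12² + 0.10² + 0.11² + 0.12² = 0.0004 + 0.0324 + 0.1225 + 0.0144 + 0.0100 + 0.0121 + 0.0144 = 0.2062
B = 1 / 0.2062 = 4.84966

4.850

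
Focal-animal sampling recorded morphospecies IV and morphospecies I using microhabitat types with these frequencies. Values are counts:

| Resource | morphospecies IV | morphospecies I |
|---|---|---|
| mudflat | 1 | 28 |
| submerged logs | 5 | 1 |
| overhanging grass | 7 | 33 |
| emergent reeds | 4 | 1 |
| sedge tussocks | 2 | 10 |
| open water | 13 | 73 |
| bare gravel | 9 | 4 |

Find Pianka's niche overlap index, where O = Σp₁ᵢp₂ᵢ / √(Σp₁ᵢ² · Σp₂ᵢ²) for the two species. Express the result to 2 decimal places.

0.80

Proportions for morphospecies IV (n=41): 1/41=0.0244, 5/41=0.1220, 7/41=0.1707, 4/41=0.0976, 2/41=0.0488, 13/41=0.3171, 9/41=0.2195
Proportions for morphospecies I (n=150): 28/150=0.1867, 1/150=0.0067, 33/150=0.2200, 1/150=0.0067, 10/150=0.0667, 73/150=0.4867, 4/150=0.0267
Σ p₁ᵢp₂ᵢ = 0.004555 + 0.000817 + 0.037554 + 0.000654 + 0.003255 + 0.154333 + 0.005861 = 0.207029
Σp_1ᵢ² = 0.0244² + 0.1220² + 0.1707² + 0.0976² + 0.0488² + 0.3171² + 0.2195² = 0.000595 + 0.014884 + 0.029138 + 0.009526 + 0.002381 + 0.100552 + 0.048180 = 0.205256
Σp_2ᵢ² = 0.1867² + 0.0067² + 0.2200² + 0.0067² + 0.0667² + 0.4867² + 0.0267² = 0.034857 + 0.000045 + 0.048400 + 0.000045 + 0.004449 + 0.236877 + 0.000713 = 0.325386
O = 0.207029 / √(0.205256 × 0.325386) = 0.207029 / 0.2584326 = 0.8011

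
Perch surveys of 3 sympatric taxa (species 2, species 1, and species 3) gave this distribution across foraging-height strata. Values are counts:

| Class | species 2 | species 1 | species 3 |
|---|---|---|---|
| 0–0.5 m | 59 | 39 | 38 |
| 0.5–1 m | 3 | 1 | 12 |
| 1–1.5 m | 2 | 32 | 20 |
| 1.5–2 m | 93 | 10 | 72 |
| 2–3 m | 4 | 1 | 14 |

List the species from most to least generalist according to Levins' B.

Proportions for species 2 (n=161): 59/161=0.3665, 3/161=0.0186, 2/161=0.0124, 93/161=0.5776, 4/161=0.0248
Proportions for species 1 (n=83): 39/83=0.4699, 1/83=0.0120, 32/83=0.3855, 10/83=0.1205, 1/83=0.0120
Proportions for species 3 (n=156): 38/156=0.2436, 12/156=0.0769, 20/156=0.1282, 72/156=0.4615, 14/156=0.0897
Σp_2ᵢ² = 0.3665² + 0.0186² + 0.0124² + 0.5776² + 0.0248² = 0.134322 + 0.000346 + 0.000154 + 0.333622 + 0.000615 = 0.469059
B_2 = 1 / 0.469059 = 2.1319
Σp_1ᵢ² = 0.4699² + 0.0120² + 0.3855² + 0.1205² + 0.0120² = 0.220806 + 0.000144 + 0.148610 + 0.014520 + 0.000144 = 0.384224
B_1 = 1 / 0.384224 = 2.6026
Σp_3ᵢ² = 0.2436² + 0.0769² + 0.1282² + 0.4615² + 0.0897² = 0.059341 + 0.005914 + 0.016435 + 0.212982 + 0.008046 = 0.302718
B_3 = 1 / 0.302718 = 3.3034
Ranking by B (broadest → narrowest): species 3 (3.30) > species 1 (2.60) > species 2 (2.13)

species 3 > species 1 > species 2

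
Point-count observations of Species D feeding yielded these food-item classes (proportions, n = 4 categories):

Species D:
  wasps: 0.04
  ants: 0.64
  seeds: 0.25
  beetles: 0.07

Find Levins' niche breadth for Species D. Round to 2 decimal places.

Σpᵢ² = 0.04² + 0.64² + 0.25² + 0.07² = 0.0016 + 0.4096 + 0.0625 + 0.0049 = 0.4786
B = 1 / 0.4786 = 2.0894

2.09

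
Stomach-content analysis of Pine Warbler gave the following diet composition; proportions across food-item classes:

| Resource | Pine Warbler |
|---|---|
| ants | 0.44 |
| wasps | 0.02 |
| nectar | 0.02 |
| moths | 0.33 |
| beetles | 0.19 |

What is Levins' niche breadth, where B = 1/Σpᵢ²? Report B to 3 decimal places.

2.946

Σpᵢ² = 0.44² + 0.02² + 0.02² + 0.33² + 0.19² = 0.1936 + 0.0004 + 0.0004 + 0.1089 + 0.0361 = 0.3394
B = 1 / 0.3394 = 2.94638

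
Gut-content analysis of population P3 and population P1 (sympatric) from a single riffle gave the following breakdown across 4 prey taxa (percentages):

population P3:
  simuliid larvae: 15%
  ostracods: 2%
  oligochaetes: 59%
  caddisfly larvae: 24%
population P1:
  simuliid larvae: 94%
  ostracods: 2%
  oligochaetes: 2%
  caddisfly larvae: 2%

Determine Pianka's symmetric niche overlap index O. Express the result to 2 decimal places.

Convert percentages to proportions (divide by 100).
Σ p₁ᵢp₂ᵢ = 0.1410 + 0.0004 + 0.0118 + 0.0048 = 0.1580
Σp_1ᵢ² = 0.15² + 0.02² + 0.59² + 0.24² = 0.0225 + 0.0004 + 0.3481 + 0.0576 = 0.4286
Σp_2ᵢ² = 0.94² + 0.02² + 0.02² + 0.02² = 0.8836 + 0.0004 + 0.0004 + 0.0004 = 0.8848
O = 0.1580 / √(0.4286 × 0.8848) = 0.1580 / 0.61581 = 0.2566

0.26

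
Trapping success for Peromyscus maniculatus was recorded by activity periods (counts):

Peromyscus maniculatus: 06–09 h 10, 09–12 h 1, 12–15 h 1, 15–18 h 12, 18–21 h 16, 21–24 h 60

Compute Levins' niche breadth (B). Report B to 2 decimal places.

2.44

Proportions for Peromyscus maniculatus (n=100): 10/100=0.1000, 1/100=0.0100, 1/100=0.0100, 12/100=0.1200, 16/100=0.1600, 60/100=0.6000
Σpᵢ² = 0.1000² + 0.0100² + 0.0100² + 0.1200² + 0.1600² + 0.6000² = 0.010000 + 0.000100 + 0.000100 + 0.014400 + 0.025600 + 0.360000 = 0.410200
B = 1 / 0.410200 = 2.4378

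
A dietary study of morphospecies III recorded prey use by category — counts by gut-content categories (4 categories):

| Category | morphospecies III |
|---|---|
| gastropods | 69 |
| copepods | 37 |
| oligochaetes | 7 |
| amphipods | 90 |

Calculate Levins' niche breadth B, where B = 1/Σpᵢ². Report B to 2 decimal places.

Proportions for morphospecies III (n=203): 69/203=0.3399, 37/203=0.1823, 7/203=0.0345, 90/203=0.4433
Σpᵢ² = 0.3399² + 0.1823² + 0.0345² + 0.4433² = 0.115532 + 0.033233 + 0.001190 + 0.196515 = 0.346470
B = 1 / 0.346470 = 2.8863

2.89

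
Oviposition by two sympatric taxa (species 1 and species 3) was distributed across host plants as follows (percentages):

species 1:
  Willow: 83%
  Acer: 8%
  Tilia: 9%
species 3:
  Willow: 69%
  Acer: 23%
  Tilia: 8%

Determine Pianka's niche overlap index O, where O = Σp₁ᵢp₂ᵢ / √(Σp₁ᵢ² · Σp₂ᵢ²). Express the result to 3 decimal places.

0.975

Convert percentages to proportions (divide by 100).
Σ p₁ᵢp₂ᵢ = 0.5727 + 0.0184 + 0.0072 = 0.5983
Σp_1ᵢ² = 0.83² + 0.08² + 0.09² = 0.6889 + 0.0064 + 0.0081 = 0.7034
Σp_2ᵢ² = 0.69² + 0.23² + 0.08² = 0.4761 + 0.0529 + 0.0064 = 0.5354
O = 0.5983 / √(0.7034 × 0.5354) = 0.5983 / 0.613678 = 0.97494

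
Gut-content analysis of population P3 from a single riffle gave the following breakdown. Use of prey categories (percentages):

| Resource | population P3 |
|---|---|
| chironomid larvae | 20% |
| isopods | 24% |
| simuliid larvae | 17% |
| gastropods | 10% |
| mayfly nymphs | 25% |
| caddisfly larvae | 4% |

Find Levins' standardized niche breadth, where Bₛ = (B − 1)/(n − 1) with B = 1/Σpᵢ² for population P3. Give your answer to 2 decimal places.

Convert percentages to proportions (divide by 100).
Σpᵢ² = 0.20² + 0.24² + 0.17² + 0.10² + 0.25² + 0.04² = 0.0400 + 0.0576 + 0.0289 + 0.0100 + 0.0625 + 0.0016 = 0.2006
B = 1 / 0.2006 = 4.9850
Bₛ = (B − 1)/(n − 1) = (4.9850 − 1)/(6 − 1) = 3.9850/5 = 0.7970

0.80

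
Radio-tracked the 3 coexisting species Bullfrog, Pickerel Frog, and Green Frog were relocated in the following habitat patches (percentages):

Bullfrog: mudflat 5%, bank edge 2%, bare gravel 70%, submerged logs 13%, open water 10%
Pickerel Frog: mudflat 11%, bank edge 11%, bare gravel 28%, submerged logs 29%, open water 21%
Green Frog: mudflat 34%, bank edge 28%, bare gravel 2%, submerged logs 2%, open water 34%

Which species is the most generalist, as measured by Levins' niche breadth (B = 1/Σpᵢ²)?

Convert percentages to proportions (divide by 100).
Σp_Bullᵢ² = 0.05² + 0.02² + 0.70² + 0.13² + 0.10² = 0.0025 + 0.0004 + 0.4900 + 0.0169 + 0.0100 = 0.5198
B_Bull = 1 / 0.5198 = 1.9238
Σp_Pickᵢ² = 0.11² + 0.11² + 0.28² + 0.29² + 0.21² = 0.0121 + 0.0121 + 0.0784 + 0.0841 + 0.0441 = 0.2308
B_Pick = 1 / 0.2308 = 4.3328
Σp_Greeᵢ² = 0.34² + 0.28² + 0.02² + 0.02² + 0.34² = 0.1156 + 0.0784 + 0.0004 + 0.0004 + 0.1156 = 0.3104
B_Gree = 1 / 0.3104 = 3.2216
Highest B → broadest niche (most generalist): Pickerel Frog (B = 4.33).

Pickerel Frog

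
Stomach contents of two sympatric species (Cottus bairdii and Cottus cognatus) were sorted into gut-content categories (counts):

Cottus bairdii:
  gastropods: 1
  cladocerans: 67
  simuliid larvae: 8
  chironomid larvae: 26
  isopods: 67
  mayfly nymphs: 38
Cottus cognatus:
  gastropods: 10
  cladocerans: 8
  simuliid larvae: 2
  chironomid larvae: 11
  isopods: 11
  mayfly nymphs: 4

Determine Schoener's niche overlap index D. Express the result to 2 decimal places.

0.67

Proportions for Cottus bairdii (n=207): 1/207=0.0048, 67/207=0.3237, 8/207=0.0386, 26/207=0.1256, 67/207=0.3237, 38/207=0.1836
Proportions for Cottus cognatus (n=46): 10/46=0.2174, 8/46=0.1739, 2/46=0.0435, 11/46=0.2391, 11/46=0.2391, 4/46=0.0870
Σ|p₁ᵢ − p₂ᵢ| = 0.2126 + 0.1498 + 0.0049 + 0.1135 + 0.0846 + 0.0966 = 0.6620
D = 1 − ½ × 0.6620 = 1 − 0.33100 = 0.66900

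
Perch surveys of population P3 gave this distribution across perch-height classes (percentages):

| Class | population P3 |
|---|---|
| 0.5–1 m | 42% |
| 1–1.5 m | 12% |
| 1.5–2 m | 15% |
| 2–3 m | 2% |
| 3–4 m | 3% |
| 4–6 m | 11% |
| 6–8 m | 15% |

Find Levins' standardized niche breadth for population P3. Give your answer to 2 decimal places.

Convert percentages to proportions (divide by 100).
Σpᵢ² = 0.42² + 0.12² + 0.15² + 0.02² + 0.03² + 0.11² + 0.15² = 0.1764 + 0.0144 + 0.0225 + 0.0004 + 0.0009 + 0.0121 + 0.0225 = 0.2492
B = 1 / 0.2492 = 4.0128
Bₛ = (B − 1)/(n − 1) = (4.0128 − 1)/(7 − 1) = 3.0128/6 = 0.5021

0.50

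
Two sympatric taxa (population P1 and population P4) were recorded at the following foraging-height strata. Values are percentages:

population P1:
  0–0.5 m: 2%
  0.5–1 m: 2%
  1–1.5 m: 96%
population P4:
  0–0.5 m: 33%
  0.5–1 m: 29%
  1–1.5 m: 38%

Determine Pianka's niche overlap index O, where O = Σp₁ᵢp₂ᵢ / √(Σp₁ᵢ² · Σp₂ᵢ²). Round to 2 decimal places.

Convert percentages to proportions (divide by 100).
Σ p₁ᵢp₂ᵢ = 0.0066 + 0.0058 + 0.3648 = 0.3772
Σp_1ᵢ² = 0.02² + 0.02² + 0.96² = 0.0004 + 0.0004 + 0.9216 = 0.9224
Σp_2ᵢ² = 0.33² + 0.29² + 0.38² = 0.1089 + 0.0841 + 0.1444 = 0.3374
O = 0.3772 / √(0.9224 × 0.3374) = 0.3772 / 0.55787 = 0.6761

0.68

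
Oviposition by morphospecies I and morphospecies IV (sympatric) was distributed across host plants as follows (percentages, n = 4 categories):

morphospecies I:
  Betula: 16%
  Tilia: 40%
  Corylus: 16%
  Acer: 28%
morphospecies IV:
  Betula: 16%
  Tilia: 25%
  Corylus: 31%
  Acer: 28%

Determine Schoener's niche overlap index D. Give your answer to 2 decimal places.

0.85

Convert percentages to proportions (divide by 100).
Σ|p₁ᵢ − p₂ᵢ| = 0.00 + 0.15 + 0.15 + 0.00 = 0.30
D = 1 − ½ × 0.30 = 1 − 0.150 = 0.8500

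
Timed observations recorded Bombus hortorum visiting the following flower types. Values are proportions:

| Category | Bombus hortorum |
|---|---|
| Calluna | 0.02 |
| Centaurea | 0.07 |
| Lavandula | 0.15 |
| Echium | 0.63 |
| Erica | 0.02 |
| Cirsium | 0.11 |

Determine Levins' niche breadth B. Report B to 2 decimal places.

Σpᵢ² = 0.02² + 0.07² + 0.15² + 0.63² + 0.02² + 0.11² = 0.0004 + 0.0049 + 0.0225 + 0.3969 + 0.0004 + 0.0121 = 0.4372
B = 1 / 0.4372 = 2.2873

2.29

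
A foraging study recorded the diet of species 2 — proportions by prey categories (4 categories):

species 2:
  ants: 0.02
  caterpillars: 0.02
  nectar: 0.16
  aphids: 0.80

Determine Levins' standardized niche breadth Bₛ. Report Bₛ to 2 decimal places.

Σpᵢ² = 0.02² + 0.02² + 0.16² + 0.80² = 0.0004 + 0.0004 + 0.0256 + 0.6400 = 0.6664
B = 1 / 0.6664 = 1.5006
Bₛ = (B − 1)/(n − 1) = (1.5006 − 1)/(4 − 1) = 0.5006/3 = 0.1669

0.17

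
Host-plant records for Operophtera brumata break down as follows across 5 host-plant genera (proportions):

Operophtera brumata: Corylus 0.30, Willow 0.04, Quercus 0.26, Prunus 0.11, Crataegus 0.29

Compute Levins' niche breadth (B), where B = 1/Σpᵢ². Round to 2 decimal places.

Σpᵢ² = 0.30² + 0.04² + 0.26² + 0.11² + 0.29² = 0.0900 + 0.0016 + 0.0676 + 0.0121 + 0.0841 = 0.2554
B = 1 / 0.2554 = 3.9154

3.92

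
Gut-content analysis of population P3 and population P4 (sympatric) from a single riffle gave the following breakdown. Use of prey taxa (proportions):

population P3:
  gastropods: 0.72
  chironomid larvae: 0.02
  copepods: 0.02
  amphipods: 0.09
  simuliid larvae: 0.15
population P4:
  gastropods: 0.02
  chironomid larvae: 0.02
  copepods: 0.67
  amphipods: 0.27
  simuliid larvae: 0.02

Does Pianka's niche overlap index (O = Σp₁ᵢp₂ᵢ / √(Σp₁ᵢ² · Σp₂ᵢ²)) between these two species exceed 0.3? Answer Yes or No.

No

Σ p₁ᵢp₂ᵢ = 0.0144 + 0.0004 + 0.0134 + 0.0243 + 0.0030 = 0.0555
Σp_1ᵢ² = 0.72² + 0.02² + 0.02² + 0.09² + 0.15² = 0.5184 + 0.0004 + 0.0004 + 0.0081 + 0.0225 = 0.5498
Σp_2ᵢ² = 0.02² + 0.02² + 0.67² + 0.27² + 0.02² = 0.0004 + 0.0004 + 0.4489 + 0.0729 + 0.0004 = 0.5230
O = 0.0555 / √(0.5498 × 0.5230) = 0.0555 / 0.53623 = 0.1035
O = 0.1035 < 0.3 → No.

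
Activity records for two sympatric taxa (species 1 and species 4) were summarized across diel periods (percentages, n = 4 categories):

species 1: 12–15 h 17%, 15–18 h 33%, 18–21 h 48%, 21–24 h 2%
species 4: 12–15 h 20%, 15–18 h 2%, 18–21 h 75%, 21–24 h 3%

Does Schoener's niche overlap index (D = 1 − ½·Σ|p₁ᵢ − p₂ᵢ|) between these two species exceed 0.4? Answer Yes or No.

Convert percentages to proportions (divide by 100).
Σ|p₁ᵢ − p₂ᵢ| = 0.03 + 0.31 + 0.27 + 0.01 = 0.62
D = 1 − ½ × 0.62 = 1 − 0.310 = 0.6900
D = 0.6900 > 0.4 → Yes.

Yes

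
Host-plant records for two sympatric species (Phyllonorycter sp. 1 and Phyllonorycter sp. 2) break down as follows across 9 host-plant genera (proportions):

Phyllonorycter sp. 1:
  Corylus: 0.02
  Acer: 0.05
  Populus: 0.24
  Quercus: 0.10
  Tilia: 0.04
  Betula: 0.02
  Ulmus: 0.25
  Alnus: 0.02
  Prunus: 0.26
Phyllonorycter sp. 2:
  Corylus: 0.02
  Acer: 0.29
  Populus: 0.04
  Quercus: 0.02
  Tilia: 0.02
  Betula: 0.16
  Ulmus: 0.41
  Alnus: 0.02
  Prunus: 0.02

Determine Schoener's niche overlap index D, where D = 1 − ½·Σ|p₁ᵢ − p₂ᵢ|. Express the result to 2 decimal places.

0.46

Σ|p₁ᵢ − p₂ᵢ| = 0.00 + 0.24 + 0.20 + 0.08 + 0.02 + 0.14 + 0.16 + 0.00 + 0.24 = 1.08
D = 1 − ½ × 1.08 = 1 − 0.540 = 0.4600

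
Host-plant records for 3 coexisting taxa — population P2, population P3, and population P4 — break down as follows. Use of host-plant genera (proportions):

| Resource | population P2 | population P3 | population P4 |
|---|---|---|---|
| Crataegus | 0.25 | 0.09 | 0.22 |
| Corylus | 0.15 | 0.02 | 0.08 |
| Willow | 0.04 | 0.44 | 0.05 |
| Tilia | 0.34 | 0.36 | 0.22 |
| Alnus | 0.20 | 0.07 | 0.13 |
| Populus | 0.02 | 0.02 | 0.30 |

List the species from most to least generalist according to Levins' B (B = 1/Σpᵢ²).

population P4 > population P2 > population P3

Σp_P2ᵢ² = 0.25² + 0.15² + 0.04² + 0.34² + 0.20² + 0.02² = 0.0625 + 0.0225 + 0.0016 + 0.1156 + 0.0400 + 0.0004 = 0.2426
B_P2 = 1 / 0.2426 = 4.1220
Σp_P3ᵢ² = 0.09² + 0.02² + 0.44² + 0.36² + 0.07² + 0.02² = 0.0081 + 0.0004 + 0.1936 + 0.1296 + 0.0049 + 0.0004 = 0.3370
B_P3 = 1 / 0.3370 = 2.9674
Σp_P4ᵢ² = 0.22² + 0.08² + 0.05² + 0.22² + 0.13² + 0.30² = 0.0484 + 0.0064 + 0.0025 + 0.0484 + 0.0169 + 0.0900 = 0.2126
B_P4 = 1 / 0.2126 = 4.7037
Ranking by B (broadest → narrowest): population P4 (4.70) > population P2 (4.12) > population P3 (2.97)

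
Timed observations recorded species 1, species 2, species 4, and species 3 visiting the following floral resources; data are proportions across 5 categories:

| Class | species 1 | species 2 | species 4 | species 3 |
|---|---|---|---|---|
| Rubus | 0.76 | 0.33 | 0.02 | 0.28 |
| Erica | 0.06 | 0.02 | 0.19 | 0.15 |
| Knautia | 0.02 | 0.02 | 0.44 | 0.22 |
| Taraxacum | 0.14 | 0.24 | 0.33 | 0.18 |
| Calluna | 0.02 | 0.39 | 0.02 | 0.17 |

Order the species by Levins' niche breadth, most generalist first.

species 3 > species 2 > species 4 > species 1

Σp_1ᵢ² = 0.76² + 0.06² + 0.02² + 0.14² + 0.02² = 0.5776 + 0.0036 + 0.0004 + 0.0196 + 0.0004 = 0.6016
B_1 = 1 / 0.6016 = 1.6622
Σp_2ᵢ² = 0.33² + 0.02² + 0.02² + 0.24² + 0.39² = 0.1089 + 0.0004 + 0.0004 + 0.0576 + 0.1521 = 0.3194
B_2 = 1 / 0.3194 = 3.1309
Σp_4ᵢ² = 0.02² + 0.19² + 0.44² + 0.33² + 0.02² = 0.0004 + 0.0361 + 0.1936 + 0.1089 + 0.0004 = 0.3394
B_4 = 1 / 0.3394 = 2.9464
Σp_3ᵢ² = 0.28² + 0.15² + 0.22² + 0.18² + 0.17² = 0.0784 + 0.0225 + 0.0484 + 0.0324 + 0.0289 = 0.2106
B_3 = 1 / 0.2106 = 4.7483
Ranking by B (broadest → narrowest): species 3 (4.75) > species 2 (3.13) > species 4 (2.95) > species 1 (1.66)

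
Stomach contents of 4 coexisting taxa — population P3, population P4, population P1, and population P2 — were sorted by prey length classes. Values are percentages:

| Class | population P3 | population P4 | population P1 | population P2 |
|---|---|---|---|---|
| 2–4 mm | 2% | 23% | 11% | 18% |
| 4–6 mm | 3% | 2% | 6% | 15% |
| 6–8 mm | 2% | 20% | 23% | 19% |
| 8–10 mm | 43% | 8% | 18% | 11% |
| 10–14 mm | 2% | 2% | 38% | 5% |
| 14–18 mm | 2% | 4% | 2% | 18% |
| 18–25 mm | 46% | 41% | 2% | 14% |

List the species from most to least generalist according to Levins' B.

population P2 > population P1 > population P4 > population P3

Convert percentages to proportions (divide by 100).
Σp_P3ᵢ² = 0.02² + 0.03² + 0.02² + 0.43² + 0.02² + 0.02² + 0.46² = 0.0004 + 0.0009 + 0.0004 + 0.1849 + 0.0004 + 0.0004 + 0.2116 = 0.3990
B_P3 = 1 / 0.3990 = 2.5063
Σp_P4ᵢ² = 0.23² + 0.02² + 0.20² + 0.08² + 0.02² + 0.04² + 0.41² = 0.0529 + 0.0004 + 0.0400 + 0.0064 + 0.0004 + 0.0016 + 0.1681 = 0.2698
B_P4 = 1 / 0.2698 = 3.7064
Σp_P1ᵢ² = 0.11² + 0.06² + 0.23² + 0.18² + 0.38² + 0.02² + 0.02² = 0.0121 + 0.0036 + 0.0529 + 0.0324 + 0.1444 + 0.0004 + 0.0004 = 0.2462
B_P1 = 1 / 0.2462 = 4.0617
Σp_P2ᵢ² = 0.18² + 0.15² + 0.19² + 0.11² + 0.05² + 0.18² + 0.14² = 0.0324 + 0.0225 + 0.0361 + 0.0121 + 0.0025 + 0.0324 + 0.0196 = 0.1576
B_P2 = 1 / 0.1576 = 6.3452
Ranking by B (broadest → narrowest): population P2 (6.35) > population P1 (4.06) > population P4 (3.71) > population P3 (2.51)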